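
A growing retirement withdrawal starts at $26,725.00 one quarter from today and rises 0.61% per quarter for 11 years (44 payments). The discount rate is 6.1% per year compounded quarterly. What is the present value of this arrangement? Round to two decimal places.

Periodic rate r = 0.061/4 per quarter; n is counted in quarters.
Growing ordinary annuity: PV = PMT₁ × [1 − ((1+g)/(1+r))^n] / (r − g) = 26,725 × [1 − ((1+0.0061)/(1+r))^44] / (r − 0.0061) = $959,685.27.

$959,685.27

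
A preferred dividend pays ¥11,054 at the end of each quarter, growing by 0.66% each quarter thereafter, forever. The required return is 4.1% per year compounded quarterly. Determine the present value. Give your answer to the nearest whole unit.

¥3,028,493

Periodic rate r = 0.041/4 per quarter.
Growing perpetuity (Gordon): PV = PMT₁ / (r − g) = 11,054 / (r − 0.0066) = ¥3,028,493.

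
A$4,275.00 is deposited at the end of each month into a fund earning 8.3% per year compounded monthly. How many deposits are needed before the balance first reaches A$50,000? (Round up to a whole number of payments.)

12 payments

Periodic rate r = 0.083/12 per month; n is counted in months.
Ordinary annuity FV: 50,000 = 4,275 × [((1+r)^n − 1)/r].
(1+r)^n = 1 + 50,000 × r / 4,275, so n = ln(1 + 50,000·r/4,275) / ln(1+r) = 11.29.
Round up to a whole number of payments: n = 12.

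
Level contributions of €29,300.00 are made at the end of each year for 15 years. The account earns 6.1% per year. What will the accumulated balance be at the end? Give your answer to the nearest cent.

This is an ordinary annuity: 15 deposits of €29,300.00 at the end of each year.
Periodic rate r = 0.061 per year.
FV = PMT × [((1+r)^n − 1)/r] = 29,300 × [(1+r)^15 − 1] / r = €687,203.46

€687,203.46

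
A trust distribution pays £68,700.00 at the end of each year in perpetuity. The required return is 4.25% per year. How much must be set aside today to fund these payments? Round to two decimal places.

Periodic rate r = 0.0425 per year.
Level perpetuity: PV = PMT / r = 68,700 / (0.0425) = £1,616,470.59.

£1,616,470.59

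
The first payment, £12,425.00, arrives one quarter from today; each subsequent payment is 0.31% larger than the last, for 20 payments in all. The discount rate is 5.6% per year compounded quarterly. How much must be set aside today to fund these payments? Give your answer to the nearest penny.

£221,585.37

Periodic rate r = 0.056/4 per quarter; n is counted in quarters.
Growing ordinary annuity: PV = PMT₁ × [1 − ((1+g)/(1+r))^n] / (r − g) = 12,425 × [1 − ((1+0.0031)/(1+r))^20] / (r − 0.0031) = £221,585.37.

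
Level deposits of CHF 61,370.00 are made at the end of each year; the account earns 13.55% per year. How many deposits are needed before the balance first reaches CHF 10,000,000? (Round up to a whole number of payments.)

Periodic rate r = 0.1355 per year.
Ordinary annuity FV: 10,000,000 = 61,370 × [((1+r)^n − 1)/r].
(1+r)^n = 1 + 10,000,000 × r / 61,370, so n = ln(1 + 10,000,000·r/61,370) / ln(1+r) = 24.70.
Round up to a whole number of payments: n = 25.

25 payments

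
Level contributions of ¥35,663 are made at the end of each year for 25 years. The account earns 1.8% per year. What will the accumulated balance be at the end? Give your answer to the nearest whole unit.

¥1,113,574

This is an ordinary annuity: 25 deposits of ¥35,663 at the end of each year.
Periodic rate r = 0.018 per year.
FV = PMT × [((1+r)^n − 1)/r] = 35,663 × [(1+r)^25 − 1] / r = ¥1,113,574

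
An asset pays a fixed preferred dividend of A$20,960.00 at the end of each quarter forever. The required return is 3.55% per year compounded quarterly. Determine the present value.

Periodic rate r = 0.0355/4 per quarter.
Level perpetuity: PV = PMT / r = 20,960 / (0.0355/4) = A$2,361,690.14.

A$2,361,690.14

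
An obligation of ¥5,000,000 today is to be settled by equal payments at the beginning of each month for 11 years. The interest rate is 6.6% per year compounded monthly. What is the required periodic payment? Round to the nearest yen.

Level annuity due; solve PV = PMT × [(1 − (1+r)^−n)/r] × (1+r) for PMT.
Periodic rate r = 0.066/12 per month; n is counted in months.
With n = 132: PMT = 5,000,000 / ([(1 − (1+r)^−n)/r] × (1+r)) = ¥53,086

¥53,086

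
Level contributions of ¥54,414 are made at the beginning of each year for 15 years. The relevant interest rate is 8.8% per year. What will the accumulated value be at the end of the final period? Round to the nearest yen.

¥1,711,158

This is an annuity due: 15 deposits of ¥54,414 at the beginning of each year.
Periodic rate r = 0.088 per year.
FV = PMT × [((1+r)^n − 1)/r] × (1+r) = 54,414 × [(1+r)^15 − 1] / r × (1+r) = ¥1,711,158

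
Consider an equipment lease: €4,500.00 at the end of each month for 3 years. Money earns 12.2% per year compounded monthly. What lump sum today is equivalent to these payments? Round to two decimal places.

This is an ordinary annuity: 36 payments of €4,500.00 at the end of each month.
Periodic rate r = 0.122/12 per month; n is counted in months.
PV = PMT × [(1 − (1+r)^−n)/r] = 4,500 × [1 − (1+r)^−36] / r = €135,094.91

€135,094.91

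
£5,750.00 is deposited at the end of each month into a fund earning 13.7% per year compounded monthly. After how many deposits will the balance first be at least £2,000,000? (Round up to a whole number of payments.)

Periodic rate r = 0.137/12 per month; n is counted in months.
Ordinary annuity FV: 2,000,000 = 5,750 × [((1+r)^n − 1)/r].
(1+r)^n = 1 + 2,000,000 × r / 5,750, so n = ln(1 + 2,000,000·r/5,750) / ln(1+r) = 141.26.
Round up to a whole number of payments: n = 142.

142 payments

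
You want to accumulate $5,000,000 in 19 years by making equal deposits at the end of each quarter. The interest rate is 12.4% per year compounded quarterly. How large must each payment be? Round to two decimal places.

Level ordinary annuity; solve FV = PMT × [((1+r)^n − 1)/r] for PMT.
Periodic rate r = 0.124/4 per quarter; n is counted in quarters.
With n = 76: PMT = 5,000,000 / ([((1+r)^n − 1)/r]) = $16,888.38

$16,888.38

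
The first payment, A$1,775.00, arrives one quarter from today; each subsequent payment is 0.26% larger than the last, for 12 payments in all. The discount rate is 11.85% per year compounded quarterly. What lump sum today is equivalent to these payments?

Periodic rate r = 0.1185/4 per quarter; n is counted in quarters.
Growing ordinary annuity: PV = PMT₁ × [1 − ((1+g)/(1+r))^n] / (r − g) = 1,775 × [1 − ((1+0.0026)/(1+r))^12] / (r − 0.0026) = A$17,947.21.

A$17,947.21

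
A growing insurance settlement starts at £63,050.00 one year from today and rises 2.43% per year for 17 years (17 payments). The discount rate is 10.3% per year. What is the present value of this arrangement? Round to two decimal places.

£573,535.03

Periodic rate r = 0.103 per year.
Growing ordinary annuity: PV = PMT₁ × [1 − ((1+g)/(1+r))^n] / (r − g) = 63,050 × [1 − ((1+0.0243)/(1+r))^17] / (r − 0.0243) = £573,535.03.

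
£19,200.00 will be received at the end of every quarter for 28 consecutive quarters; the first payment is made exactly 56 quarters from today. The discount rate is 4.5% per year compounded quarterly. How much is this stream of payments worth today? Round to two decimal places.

£248,063.54

Ordinary annuity of 28 payments, first payment at period 56.
Periodic rate r = 0.045/4 per quarter; n is counted in quarters.
The ordinary-annuity PV formula values the stream one period before the first payment (period 55); discount that back 55 periods:
PV₀ = 19,200 × [1 − (1+r)^−28] / r × (1+r)^−55 = £248,063.54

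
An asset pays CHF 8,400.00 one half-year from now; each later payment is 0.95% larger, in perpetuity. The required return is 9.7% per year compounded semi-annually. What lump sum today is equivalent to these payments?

CHF 215,384.62

Periodic rate r = 0.097/2 per half-year.
Growing perpetuity (Gordon): PV = PMT₁ / (r − g) = 8,400 / (r − 0.0095) = CHF 215,384.62.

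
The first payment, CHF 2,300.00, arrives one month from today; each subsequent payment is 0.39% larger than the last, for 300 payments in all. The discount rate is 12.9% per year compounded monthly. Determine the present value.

CHF 292,109.96

Periodic rate r = 0.129/12 per month; n is counted in months.
Growing ordinary annuity: PV = PMT₁ × [1 − ((1+g)/(1+r))^n] / (r − g) = 2,300 × [1 − ((1+0.0039)/(1+r))^300] / (r − 0.0039) = CHF 292,109.96.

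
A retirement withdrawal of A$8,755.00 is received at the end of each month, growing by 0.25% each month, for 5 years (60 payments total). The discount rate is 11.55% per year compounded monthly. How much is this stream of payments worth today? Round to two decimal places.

Periodic rate r = 0.1155/12 per month; n is counted in months.
Growing ordinary annuity: PV = PMT₁ × [1 − ((1+g)/(1+r))^n] / (r − g) = 8,755 × [1 − ((1+0.0025)/(1+r))^60] / (r − 0.0025) = A$425,378.26.

A$425,378.26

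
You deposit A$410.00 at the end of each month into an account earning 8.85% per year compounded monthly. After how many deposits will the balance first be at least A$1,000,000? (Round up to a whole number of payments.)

401 payments

Periodic rate r = 0.0885/12 per month; n is counted in months.
Ordinary annuity FV: 1,000,000 = 410 × [((1+r)^n − 1)/r].
(1+r)^n = 1 + 1,000,000 × r / 410, so n = ln(1 + 1,000,000·r/410) / ln(1+r) = 400.63.
Round up to a whole number of payments: n = 401.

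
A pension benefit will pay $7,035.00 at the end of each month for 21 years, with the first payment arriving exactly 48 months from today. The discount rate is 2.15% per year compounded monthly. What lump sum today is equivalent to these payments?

Ordinary annuity of 252 payments, first payment at period 48.
Periodic rate r = 0.0215/12 per month; n is counted in months.
The ordinary-annuity PV formula values the stream one period before the first payment (period 47); discount that back 47 periods:
PV₀ = 7,035 × [1 − (1+r)^−252] / r × (1+r)^−47 = $1,310,566.73

$1,310,566.73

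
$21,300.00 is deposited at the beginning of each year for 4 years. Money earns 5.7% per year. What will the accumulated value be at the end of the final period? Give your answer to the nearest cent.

$98,052.98

This is an annuity due: 4 deposits of $21,300.00 at the beginning of each year.
Periodic rate r = 0.057 per year.
FV = PMT × [((1+r)^n − 1)/r] × (1+r) = 21,300 × [(1+r)^4 − 1] / r × (1+r) = $98,052.98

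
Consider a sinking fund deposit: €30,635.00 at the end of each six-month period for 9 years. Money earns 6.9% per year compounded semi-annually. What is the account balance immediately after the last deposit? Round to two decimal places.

This is an ordinary annuity: 18 deposits of €30,635.00 at the end of each six-month period.
Periodic rate r = 0.069/2 per half-year; n is counted in half-years.
FV = PMT × [((1+r)^n − 1)/r] = 30,635 × [(1+r)^18 − 1] / r = €747,141.72

€747,141.72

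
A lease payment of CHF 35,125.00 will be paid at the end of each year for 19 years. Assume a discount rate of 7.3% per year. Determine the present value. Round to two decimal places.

This is an ordinary annuity: 19 payments of CHF 35,125.00 at the end of each year.
Periodic rate r = 0.073 per year.
PV = PMT × [(1 − (1+r)^−n)/r] = 35,125 × [1 − (1+r)^−19] / r = CHF 355,011.04

CHF 355,011.04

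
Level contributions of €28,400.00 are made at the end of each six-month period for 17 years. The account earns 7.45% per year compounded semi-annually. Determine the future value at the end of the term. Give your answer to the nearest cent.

€1,881,387.20

This is an ordinary annuity: 34 deposits of €28,400.00 at the end of each six-month period.
Periodic rate r = 0.0745/2 per half-year; n is counted in half-years.
FV = PMT × [((1+r)^n − 1)/r] = 28,400 × [(1+r)^34 − 1] / r = €1,881,387.20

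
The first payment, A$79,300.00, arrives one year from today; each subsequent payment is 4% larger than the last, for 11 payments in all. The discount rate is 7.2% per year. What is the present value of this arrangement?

A$702,516.14

Periodic rate r = 0.072 per year.
Growing ordinary annuity: PV = PMT₁ × [1 − ((1+g)/(1+r))^n] / (r − g) = 79,300 × [1 − ((1+0.04)/(1+r))^11] / (r − 0.04) = A$702,516.14.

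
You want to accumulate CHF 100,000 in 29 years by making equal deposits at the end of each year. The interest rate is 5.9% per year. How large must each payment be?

Level ordinary annuity; solve FV = PMT × [((1+r)^n − 1)/r] for PMT.
Periodic rate r = 0.059 per year.
With n = 29: PMT = 100,000 / ([((1+r)^n − 1)/r]) = CHF 1,381.06

CHF 1,381.06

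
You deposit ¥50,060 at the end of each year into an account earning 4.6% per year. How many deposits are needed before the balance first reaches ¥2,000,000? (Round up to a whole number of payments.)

24 payments

Periodic rate r = 0.046 per year.
Ordinary annuity FV: 2,000,000 = 50,060 × [((1+r)^n − 1)/r].
(1+r)^n = 1 + 2,000,000 × r / 50,060, so n = ln(1 + 2,000,000·r/50,060) / ln(1+r) = 23.19.
Round up to a whole number of payments: n = 24.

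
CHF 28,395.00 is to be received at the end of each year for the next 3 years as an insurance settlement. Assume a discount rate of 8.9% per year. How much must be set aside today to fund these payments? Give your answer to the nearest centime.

This is an ordinary annuity: 3 payments of CHF 28,395.00 at the end of each year.
Periodic rate r = 0.089 per year.
PV = PMT × [(1 − (1+r)^−n)/r] = 28,395 × [1 − (1+r)^−3] / r = CHF 72,004.40

CHF 72,004.40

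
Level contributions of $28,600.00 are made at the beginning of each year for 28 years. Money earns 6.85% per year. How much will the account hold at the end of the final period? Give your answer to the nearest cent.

$2,405,797.75

This is an annuity due: 28 deposits of $28,600.00 at the beginning of each year.
Periodic rate r = 0.0685 per year.
FV = PMT × [((1+r)^n − 1)/r] × (1+r) = 28,600 × [(1+r)^28 − 1] / r × (1+r) = $2,405,797.75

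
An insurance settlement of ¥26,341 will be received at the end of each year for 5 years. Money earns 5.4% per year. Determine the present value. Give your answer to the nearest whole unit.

¥112,793

This is an ordinary annuity: 5 payments of ¥26,341 at the end of each year.
Periodic rate r = 0.054 per year.
PV = PMT × [(1 − (1+r)^−n)/r] = 26,341 × [1 − (1+r)^−5] / r = ¥112,793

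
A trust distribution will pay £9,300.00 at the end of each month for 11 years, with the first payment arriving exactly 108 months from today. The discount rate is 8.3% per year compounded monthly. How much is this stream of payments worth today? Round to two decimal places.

£384,199.61

Ordinary annuity of 132 payments, first payment at period 108.
Periodic rate r = 0.083/12 per month; n is counted in months.
The ordinary-annuity PV formula values the stream one period before the first payment (period 107); discount that back 107 periods:
PV₀ = 9,300 × [1 − (1+r)^−132] / r × (1+r)^−107 = £384,199.61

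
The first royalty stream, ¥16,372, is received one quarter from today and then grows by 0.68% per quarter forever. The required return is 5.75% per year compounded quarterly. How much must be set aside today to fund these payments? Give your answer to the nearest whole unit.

¥2,161,320

Periodic rate r = 0.0575/4 per quarter.
Growing perpetuity (Gordon): PV = PMT₁ / (r − g) = 16,372 / (r − 0.0068) = ¥2,161,320.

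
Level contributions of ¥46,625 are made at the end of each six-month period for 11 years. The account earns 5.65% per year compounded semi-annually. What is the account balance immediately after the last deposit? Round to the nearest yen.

¥1,395,854

This is an ordinary annuity: 22 deposits of ¥46,625 at the end of each six-month period.
Periodic rate r = 0.0565/2 per half-year; n is counted in half-years.
FV = PMT × [((1+r)^n − 1)/r] = 46,625 × [(1+r)^22 − 1] / r = ¥1,395,854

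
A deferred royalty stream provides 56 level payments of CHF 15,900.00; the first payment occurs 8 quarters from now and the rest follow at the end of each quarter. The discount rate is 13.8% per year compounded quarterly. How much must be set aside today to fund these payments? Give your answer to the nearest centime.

CHF 309,071.91

Ordinary annuity of 56 payments, first payment at period 8.
Periodic rate r = 0.138/4 per quarter; n is counted in quarters.
The ordinary-annuity PV formula values the stream one period before the first payment (period 7); discount that back 7 periods:
PV₀ = 15,900 × [1 − (1+r)^−56] / r × (1+r)^−7 = CHF 309,071.91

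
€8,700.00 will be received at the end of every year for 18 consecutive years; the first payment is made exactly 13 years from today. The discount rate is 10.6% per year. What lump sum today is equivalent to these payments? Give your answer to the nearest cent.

€20,503.80

Ordinary annuity of 18 payments, first payment at period 13.
Periodic rate r = 0.106 per year.
The ordinary-annuity PV formula values the stream one period before the first payment (period 12); discount that back 12 periods:
PV₀ = 8,700 × [1 − (1+r)^−18] / r × (1+r)^−12 = €20,503.80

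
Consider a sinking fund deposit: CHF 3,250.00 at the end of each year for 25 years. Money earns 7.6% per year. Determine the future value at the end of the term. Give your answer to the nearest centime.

CHF 224,154.04

This is an ordinary annuity: 25 deposits of CHF 3,250.00 at the end of each year.
Periodic rate r = 0.076 per year.
FV = PMT × [((1+r)^n − 1)/r] = 3,250 × [(1+r)^25 − 1] / r = CHF 224,154.04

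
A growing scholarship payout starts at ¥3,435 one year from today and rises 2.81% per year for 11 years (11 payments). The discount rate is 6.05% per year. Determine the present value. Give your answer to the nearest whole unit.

Periodic rate r = 0.0605 per year.
Growing ordinary annuity: PV = PMT₁ × [1 − ((1+g)/(1+r))^n] / (r − g) = 3,435 × [1 − ((1+0.0281)/(1+r))^11] / (r − 0.0281) = ¥30,656.

¥30,656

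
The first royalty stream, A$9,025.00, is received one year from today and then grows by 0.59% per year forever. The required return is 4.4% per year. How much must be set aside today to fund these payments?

Periodic rate r = 0.044 per year.
Growing perpetuity (Gordon): PV = PMT₁ / (r − g) = 9,025 / (r − 0.0059) = A$236,876.64.

A$236,876.64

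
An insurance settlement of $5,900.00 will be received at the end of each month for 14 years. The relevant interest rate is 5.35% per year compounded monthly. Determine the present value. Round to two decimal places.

$696,583.41

This is an ordinary annuity: 168 payments of $5,900.00 at the end of each month.
Periodic rate r = 0.0535/12 per month; n is counted in months.
PV = PMT × [(1 − (1+r)^−n)/r] = 5,900 × [1 − (1+r)^−168] / r = $696,583.41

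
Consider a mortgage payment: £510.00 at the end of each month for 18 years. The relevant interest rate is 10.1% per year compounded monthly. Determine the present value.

This is an ordinary annuity: 216 payments of £510.00 at the end of each month.
Periodic rate r = 0.101/12 per month; n is counted in months.
PV = PMT × [(1 − (1+r)^−n)/r] = 510 × [1 − (1+r)^−216] / r = £50,681.48

£50,681.48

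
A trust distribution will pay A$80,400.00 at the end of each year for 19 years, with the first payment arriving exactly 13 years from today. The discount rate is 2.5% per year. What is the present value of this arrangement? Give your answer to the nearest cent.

Ordinary annuity of 19 payments, first payment at period 13.
Periodic rate r = 0.025 per year.
The ordinary-annuity PV formula values the stream one period before the first payment (period 12); discount that back 12 periods:
PV₀ = 80,400 × [1 − (1+r)^−19] / r × (1+r)^−12 = A$895,466.48

A$895,466.48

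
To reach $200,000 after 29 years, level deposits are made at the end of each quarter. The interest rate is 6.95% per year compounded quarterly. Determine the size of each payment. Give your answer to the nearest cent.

$545.04

Level ordinary annuity; solve FV = PMT × [((1+r)^n − 1)/r] for PMT.
Periodic rate r = 0.0695/4 per quarter; n is counted in quarters.
With n = 116: PMT = 200,000 / ([((1+r)^n − 1)/r]) = $545.04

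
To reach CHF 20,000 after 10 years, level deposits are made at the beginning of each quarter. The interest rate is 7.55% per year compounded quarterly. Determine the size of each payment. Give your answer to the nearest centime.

Level annuity due; solve FV = PMT × [((1+r)^n − 1)/r] × (1+r) for PMT.
Periodic rate r = 0.0755/4 per quarter; n is counted in quarters.
With n = 40: PMT = 20,000 / ([((1+r)^n − 1)/r] × (1+r)) = CHF 332.98

CHF 332.98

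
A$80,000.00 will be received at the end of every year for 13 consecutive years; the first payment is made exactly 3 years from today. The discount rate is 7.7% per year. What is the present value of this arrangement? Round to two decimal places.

A$554,232.12

Ordinary annuity of 13 payments, first payment at period 3.
Periodic rate r = 0.077 per year.
The ordinary-annuity PV formula values the stream one period before the first payment (period 2); discount that back 2 periods:
PV₀ = 80,000 × [1 − (1+r)^−13] / r × (1+r)^−2 = A$554,232.12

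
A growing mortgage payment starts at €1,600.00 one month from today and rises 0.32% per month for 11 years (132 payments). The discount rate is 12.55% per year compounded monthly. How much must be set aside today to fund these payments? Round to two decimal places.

€135,321.29

Periodic rate r = 0.1255/12 per month; n is counted in months.
Growing ordinary annuity: PV = PMT₁ × [1 − ((1+g)/(1+r))^n] / (r − g) = 1,600 × [1 − ((1+0.0032)/(1+r))^132] / (r − 0.0032) = €135,321.29.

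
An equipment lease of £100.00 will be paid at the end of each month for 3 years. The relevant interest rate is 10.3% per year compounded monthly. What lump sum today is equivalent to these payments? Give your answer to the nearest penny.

This is an ordinary annuity: 36 payments of £100.00 at the end of each month.
Periodic rate r = 0.103/12 per month; n is counted in months.
PV = PMT × [(1 − (1+r)^−n)/r] = 100 × [1 − (1+r)^−36] / r = £3,085.64

£3,085.64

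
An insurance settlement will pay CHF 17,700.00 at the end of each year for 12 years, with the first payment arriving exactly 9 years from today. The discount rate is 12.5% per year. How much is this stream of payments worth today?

Ordinary annuity of 12 payments, first payment at period 9.
Periodic rate r = 0.125 per year.
The ordinary-annuity PV formula values the stream one period before the first payment (period 8); discount that back 8 periods:
PV₀ = 17,700 × [1 − (1+r)^−12] / r × (1+r)^−8 = CHF 41,759.75

CHF 41,759.75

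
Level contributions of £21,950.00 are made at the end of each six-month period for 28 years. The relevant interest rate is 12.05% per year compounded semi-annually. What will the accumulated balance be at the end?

This is an ordinary annuity: 56 deposits of £21,950.00 at the end of each six-month period.
Periodic rate r = 0.1205/2 per half-year; n is counted in half-years.
FV = PMT × [((1+r)^n − 1)/r] = 21,950 × [(1+r)^56 − 1] / r = £9,281,550.48

£9,281,550.48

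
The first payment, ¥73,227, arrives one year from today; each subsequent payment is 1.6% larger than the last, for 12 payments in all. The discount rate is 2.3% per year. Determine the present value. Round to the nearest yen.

Periodic rate r = 0.023 per year.
Growing ordinary annuity: PV = PMT₁ × [1 − ((1+g)/(1+r))^n] / (r − g) = 73,227 × [1 − ((1+0.016)/(1+r))^12] / (r − 0.016) = ¥827,367.

¥827,367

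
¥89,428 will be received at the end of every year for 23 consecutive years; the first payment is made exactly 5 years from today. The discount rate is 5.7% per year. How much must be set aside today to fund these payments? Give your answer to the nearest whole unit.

Ordinary annuity of 23 payments, first payment at period 5.
Periodic rate r = 0.057 per year.
The ordinary-annuity PV formula values the stream one period before the first payment (period 4); discount that back 4 periods:
PV₀ = 89,428 × [1 − (1+r)^−23] / r × (1+r)^−4 = ¥905,678

¥905,678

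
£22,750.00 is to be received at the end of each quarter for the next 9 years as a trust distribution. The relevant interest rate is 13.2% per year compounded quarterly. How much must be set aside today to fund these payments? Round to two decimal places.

£475,175.98

This is an ordinary annuity: 36 payments of £22,750.00 at the end of each quarter.
Periodic rate r = 0.132/4 per quarter; n is counted in quarters.
PV = PMT × [(1 − (1+r)^−n)/r] = 22,750 × [1 − (1+r)^−36] / r = £475,175.98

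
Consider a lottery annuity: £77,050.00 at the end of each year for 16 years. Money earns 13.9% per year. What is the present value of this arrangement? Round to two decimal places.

This is an ordinary annuity: 16 payments of £77,050.00 at the end of each year.
Periodic rate r = 0.139 per year.
PV = PMT × [(1 − (1+r)^−n)/r] = 77,050 × [1 − (1+r)^−16] / r = £485,232.42

£485,232.42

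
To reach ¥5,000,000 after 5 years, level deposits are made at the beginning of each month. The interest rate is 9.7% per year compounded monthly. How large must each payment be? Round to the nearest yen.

¥64,560

Level annuity due; solve FV = PMT × [((1+r)^n − 1)/r] × (1+r) for PMT.
Periodic rate r = 0.097/12 per month; n is counted in months.
With n = 60: PMT = 5,000,000 / ([((1+r)^n − 1)/r] × (1+r)) = ¥64,560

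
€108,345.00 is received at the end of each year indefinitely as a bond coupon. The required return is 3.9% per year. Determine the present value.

€2,778,076.92

Periodic rate r = 0.039 per year.
Level perpetuity: PV = PMT / r = 108,345 / (0.039) = €2,778,076.92.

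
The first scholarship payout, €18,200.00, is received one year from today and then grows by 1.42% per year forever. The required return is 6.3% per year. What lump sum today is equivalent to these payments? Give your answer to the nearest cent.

€372,950.82

Periodic rate r = 0.063 per year.
Growing perpetuity (Gordon): PV = PMT₁ / (r − g) = 18,200 / (r − 0.0142) = €372,950.82.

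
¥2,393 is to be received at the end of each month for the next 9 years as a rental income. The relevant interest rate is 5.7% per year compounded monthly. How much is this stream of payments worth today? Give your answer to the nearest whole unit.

¥201,806

This is an ordinary annuity: 108 payments of ¥2,393 at the end of each month.
Periodic rate r = 0.057/12 per month; n is counted in months.
PV = PMT × [(1 − (1+r)^−n)/r] = 2,393 × [1 − (1+r)^−108] / r = ¥201,806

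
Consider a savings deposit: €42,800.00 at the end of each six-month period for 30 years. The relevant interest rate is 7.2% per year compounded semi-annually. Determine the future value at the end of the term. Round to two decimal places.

€8,736,021.47

This is an ordinary annuity: 60 deposits of €42,800.00 at the end of each six-month period.
Periodic rate r = 0.072/2 per half-year; n is counted in half-years.
FV = PMT × [((1+r)^n − 1)/r] = 42,800 × [(1+r)^60 − 1] / r = €8,736,021.47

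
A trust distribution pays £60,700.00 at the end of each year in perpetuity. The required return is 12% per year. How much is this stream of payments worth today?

£505,833.33

Periodic rate r = 0.12 per year.
Level perpetuity: PV = PMT / r = 60,700 / (0.12) = £505,833.33.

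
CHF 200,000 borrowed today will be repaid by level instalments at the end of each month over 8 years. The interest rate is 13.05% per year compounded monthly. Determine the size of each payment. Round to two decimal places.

Level ordinary annuity; solve PV = PMT × [(1 − (1+r)^−n)/r] for PMT.
Periodic rate r = 0.1305/12 per month; n is counted in months.
With n = 96: PMT = 200,000 / ([(1 − (1+r)^−n)/r]) = CHF 3,367.05

CHF 3,367.05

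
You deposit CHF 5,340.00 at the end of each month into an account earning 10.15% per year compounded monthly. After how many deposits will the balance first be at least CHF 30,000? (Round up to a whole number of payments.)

6 payments

Periodic rate r = 0.1015/12 per month; n is counted in months.
Ordinary annuity FV: 30,000 = 5,340 × [((1+r)^n − 1)/r].
(1+r)^n = 1 + 30,000 × r / 5,340, so n = ln(1 + 30,000·r/5,340) / ln(1+r) = 5.51.
Round up to a whole number of payments: n = 6.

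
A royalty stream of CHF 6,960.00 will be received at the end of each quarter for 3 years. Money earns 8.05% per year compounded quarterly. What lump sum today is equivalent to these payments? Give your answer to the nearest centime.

CHF 73,547.90

This is an ordinary annuity: 12 payments of CHF 6,960.00 at the end of each quarter.
Periodic rate r = 0.0805/4 per quarter; n is counted in quarters.
PV = PMT × [(1 − (1+r)^−n)/r] = 6,960 × [1 − (1+r)^−12] / r = CHF 73,547.90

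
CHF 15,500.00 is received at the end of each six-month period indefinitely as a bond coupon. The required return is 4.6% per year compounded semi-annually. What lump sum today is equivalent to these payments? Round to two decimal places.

Periodic rate r = 0.046/2 per half-year.
Level perpetuity: PV = PMT / r = 15,500 / (0.046/2) = CHF 673,913.04.

CHF 673,913.04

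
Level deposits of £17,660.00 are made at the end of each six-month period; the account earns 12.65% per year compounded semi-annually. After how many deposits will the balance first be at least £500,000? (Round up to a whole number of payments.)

Periodic rate r = 0.1265/2 per half-year; n is counted in half-years.
Ordinary annuity FV: 500,000 = 17,660 × [((1+r)^n − 1)/r].
(1+r)^n = 1 + 500,000 × r / 17,660, so n = ln(1 + 500,000·r/17,660) / ln(1+r) = 16.73.
Round up to a whole number of payments: n = 17.

17 payments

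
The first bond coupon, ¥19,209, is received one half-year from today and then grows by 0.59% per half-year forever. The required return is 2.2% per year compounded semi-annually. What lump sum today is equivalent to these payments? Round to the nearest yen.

¥3,766,471

Periodic rate r = 0.022/2 per half-year.
Growing perpetuity (Gordon): PV = PMT₁ / (r − g) = 19,209 / (r − 0.0059) = ¥3,766,471.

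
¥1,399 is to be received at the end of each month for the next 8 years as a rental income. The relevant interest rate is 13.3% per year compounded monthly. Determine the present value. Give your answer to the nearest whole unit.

¥82,413

This is an ordinary annuity: 96 payments of ¥1,399 at the end of each month.
Periodic rate r = 0.133/12 per month; n is counted in months.
PV = PMT × [(1 − (1+r)^−n)/r] = 1,399 × [1 − (1+r)^−96] / r = ¥82,413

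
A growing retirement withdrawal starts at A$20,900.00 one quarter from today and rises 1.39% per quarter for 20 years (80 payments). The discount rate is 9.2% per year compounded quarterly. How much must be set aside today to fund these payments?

A$1,172,967.95

Periodic rate r = 0.092/4 per quarter; n is counted in quarters.
Growing ordinary annuity: PV = PMT₁ × [1 − ((1+g)/(1+r))^n] / (r − g) = 20,900 × [1 − ((1+0.0139)/(1+r))^80] / (r − 0.0139) = A$1,172,967.95.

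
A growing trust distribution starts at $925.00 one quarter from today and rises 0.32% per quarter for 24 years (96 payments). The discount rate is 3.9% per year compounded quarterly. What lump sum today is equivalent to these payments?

$65,612.64

Periodic rate r = 0.039/4 per quarter; n is counted in quarters.
Growing ordinary annuity: PV = PMT₁ × [1 − ((1+g)/(1+r))^n] / (r − g) = 925 × [1 − ((1+0.0032)/(1+r))^96] / (r − 0.0032) = $65,612.64.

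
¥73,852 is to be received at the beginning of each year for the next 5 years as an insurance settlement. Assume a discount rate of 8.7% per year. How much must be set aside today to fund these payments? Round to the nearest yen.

This is an annuity due: 5 payments of ¥73,852 at the beginning of each year.
Periodic rate r = 0.087 per year.
PV = PMT × [(1 − (1+r)^−n)/r] × (1+r) = 73,852 × [1 − (1+r)^−5] / r × (1+r) = ¥314,696

¥314,696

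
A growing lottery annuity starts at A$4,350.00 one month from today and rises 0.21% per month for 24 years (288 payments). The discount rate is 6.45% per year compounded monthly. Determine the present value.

A$809,233.57

Periodic rate r = 0.0645/12 per month; n is counted in months.
Growing ordinary annuity: PV = PMT₁ × [1 − ((1+g)/(1+r))^n] / (r − g) = 4,350 × [1 − ((1+0.0021)/(1+r))^288] / (r − 0.0021) = A$809,233.57.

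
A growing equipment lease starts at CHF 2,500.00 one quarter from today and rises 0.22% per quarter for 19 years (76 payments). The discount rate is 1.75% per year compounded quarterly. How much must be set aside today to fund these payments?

CHF 174,599.35

Periodic rate r = 0.0175/4 per quarter; n is counted in quarters.
Growing ordinary annuity: PV = PMT₁ × [1 − ((1+g)/(1+r))^n] / (r − g) = 2,500 × [1 − ((1+0.0022)/(1+r))^76] / (r − 0.0022) = CHF 174,599.35.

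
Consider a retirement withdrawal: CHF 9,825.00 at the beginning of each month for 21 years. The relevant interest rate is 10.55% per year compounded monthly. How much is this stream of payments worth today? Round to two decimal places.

CHF 1,003,170.05

This is an annuity due: 252 payments of CHF 9,825.00 at the beginning of each month.
Periodic rate r = 0.1055/12 per month; n is counted in months.
PV = PMT × [(1 − (1+r)^−n)/r] × (1+r) = 9,825 × [1 − (1+r)^−252] / r × (1+r) = CHF 1,003,170.05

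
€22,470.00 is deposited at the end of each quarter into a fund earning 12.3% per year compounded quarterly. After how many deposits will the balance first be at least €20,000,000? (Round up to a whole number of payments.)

Periodic rate r = 0.123/4 per quarter; n is counted in quarters.
Ordinary annuity FV: 20,000,000 = 22,470 × [((1+r)^n − 1)/r].
(1+r)^n = 1 + 20,000,000 × r / 22,470, so n = ln(1 + 20,000,000·r/22,470) / ln(1+r) = 110.46.
Round up to a whole number of payments: n = 111.

111 payments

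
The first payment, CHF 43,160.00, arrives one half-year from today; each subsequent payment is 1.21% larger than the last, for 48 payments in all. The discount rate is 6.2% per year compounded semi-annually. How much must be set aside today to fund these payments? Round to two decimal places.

Periodic rate r = 0.062/2 per half-year; n is counted in half-years.
Growing ordinary annuity: PV = PMT₁ × [1 − ((1+g)/(1+r))^n] / (r − g) = 43,160 × [1 − ((1+0.0121)/(1+r))^48] / (r − 0.0121) = CHF 1,344,030.16.

CHF 1,344,030.16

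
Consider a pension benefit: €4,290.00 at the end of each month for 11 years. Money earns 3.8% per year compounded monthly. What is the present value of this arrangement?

€462,240.03

This is an ordinary annuity: 132 payments of €4,290.00 at the end of each month.
Periodic rate r = 0.038/12 per month; n is counted in months.
PV = PMT × [(1 − (1+r)^−n)/r] = 4,290 × [1 − (1+r)^−132] / r = €462,240.03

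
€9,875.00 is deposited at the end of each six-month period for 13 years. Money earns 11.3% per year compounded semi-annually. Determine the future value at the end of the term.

€554,839.50

This is an ordinary annuity: 26 deposits of €9,875.00 at the end of each six-month period.
Periodic rate r = 0.113/2 per half-year; n is counted in half-years.
FV = PMT × [((1+r)^n − 1)/r] = 9,875 × [(1+r)^26 − 1] / r = €554,839.50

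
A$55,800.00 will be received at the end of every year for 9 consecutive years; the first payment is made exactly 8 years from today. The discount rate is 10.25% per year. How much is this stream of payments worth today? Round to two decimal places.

A$160,704.97

Ordinary annuity of 9 payments, first payment at period 8.
Periodic rate r = 0.1025 per year.
The ordinary-annuity PV formula values the stream one period before the first payment (period 7); discount that back 7 periods:
PV₀ = 55,800 × [1 − (1+r)^−9] / r × (1+r)^−7 = A$160,704.97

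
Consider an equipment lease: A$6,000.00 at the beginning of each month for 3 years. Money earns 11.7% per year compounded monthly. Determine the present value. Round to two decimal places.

This is an annuity due: 36 payments of A$6,000.00 at the beginning of each month.
Periodic rate r = 0.117/12 per month; n is counted in months.
PV = PMT × [(1 − (1+r)^−n)/r] × (1+r) = 6,000 × [1 − (1+r)^−36] / r × (1+r) = A$183,195.62

A$183,195.62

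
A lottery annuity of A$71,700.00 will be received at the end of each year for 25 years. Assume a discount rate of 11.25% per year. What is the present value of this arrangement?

This is an ordinary annuity: 25 payments of A$71,700.00 at the end of each year.
Periodic rate r = 0.1125 per year.
PV = PMT × [(1 − (1+r)^−n)/r] = 71,700 × [1 − (1+r)^−25] / r = A$592,986.14

A$592,986.14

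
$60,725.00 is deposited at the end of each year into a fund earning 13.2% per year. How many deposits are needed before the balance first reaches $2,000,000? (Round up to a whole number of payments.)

Periodic rate r = 0.132 per year.
Ordinary annuity FV: 2,000,000 = 60,725 × [((1+r)^n − 1)/r].
(1+r)^n = 1 + 2,000,000 × r / 60,725, so n = ln(1 + 2,000,000·r/60,725) / ln(1+r) = 13.52.
Round up to a whole number of payments: n = 14.

14 payments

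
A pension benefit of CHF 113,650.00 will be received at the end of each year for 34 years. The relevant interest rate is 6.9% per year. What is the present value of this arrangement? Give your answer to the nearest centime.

This is an ordinary annuity: 34 payments of CHF 113,650.00 at the end of each year.
Periodic rate r = 0.069 per year.
PV = PMT × [(1 − (1+r)^−n)/r] = 113,650 × [1 − (1+r)^−34] / r = CHF 1,476,698.00

CHF 1,476,698.00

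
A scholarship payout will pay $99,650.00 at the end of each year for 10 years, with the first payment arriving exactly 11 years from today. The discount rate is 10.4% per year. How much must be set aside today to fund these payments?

$223,795.44

Ordinary annuity of 10 payments, first payment at period 11.
Periodic rate r = 0.104 per year.
The ordinary-annuity PV formula values the stream one period before the first payment (period 10); discount that back 10 periods:
PV₀ = 99,650 × [1 − (1+r)^−10] / r × (1+r)^−10 = $223,795.44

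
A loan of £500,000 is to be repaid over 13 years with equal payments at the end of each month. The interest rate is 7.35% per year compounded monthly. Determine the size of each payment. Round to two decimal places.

£4,985.69

Level ordinary annuity; solve PV = PMT × [(1 − (1+r)^−n)/r] for PMT.
Periodic rate r = 0.0735/12 per month; n is counted in months.
With n = 156: PMT = 500,000 / ([(1 − (1+r)^−n)/r]) = £4,985.69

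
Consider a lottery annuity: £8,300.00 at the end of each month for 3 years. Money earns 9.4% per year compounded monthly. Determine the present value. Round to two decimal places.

£259,486.70

This is an ordinary annuity: 36 payments of £8,300.00 at the end of each month.
Periodic rate r = 0.094/12 per month; n is counted in months.
PV = PMT × [(1 − (1+r)^−n)/r] = 8,300 × [1 − (1+r)^−36] / r = £259,486.70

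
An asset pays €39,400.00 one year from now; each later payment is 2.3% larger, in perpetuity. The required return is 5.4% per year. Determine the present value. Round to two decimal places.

€1,270,967.74

Periodic rate r = 0.054 per year.
Growing perpetuity (Gordon): PV = PMT₁ / (r − g) = 39,400 / (r − 0.023) = €1,270,967.74.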